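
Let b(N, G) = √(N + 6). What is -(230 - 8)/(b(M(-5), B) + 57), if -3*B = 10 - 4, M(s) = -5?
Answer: -111/29 ≈ -3.8276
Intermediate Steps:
B = -2 (B = -(10 - 4)/3 = -⅓*6 = -2)
b(N, G) = √(6 + N)
-(230 - 8)/(b(M(-5), B) + 57) = -(230 - 8)/(√(6 - 5) + 57) = -222/(√1 + 57) = -222/(1 + 57) = -222/58 = -1*111/29 = -111/29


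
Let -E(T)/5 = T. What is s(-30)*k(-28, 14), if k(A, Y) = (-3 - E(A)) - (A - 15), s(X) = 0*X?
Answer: 0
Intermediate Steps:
s(X) = 0
E(T) = -5*T
k(A, Y) = 12 + 4*A (k(A, Y) = (-3 - (-5)*A) - (A - 15) = (-3 + 5*A) - (-15 + A) = (-3 + 5*A) + (15 - A) = 12 + 4*A)
s(-30)*k(-28, 14) = 0*(12 + 4*(-28)) = 0*(12 - 112) = 0*(-100) = 0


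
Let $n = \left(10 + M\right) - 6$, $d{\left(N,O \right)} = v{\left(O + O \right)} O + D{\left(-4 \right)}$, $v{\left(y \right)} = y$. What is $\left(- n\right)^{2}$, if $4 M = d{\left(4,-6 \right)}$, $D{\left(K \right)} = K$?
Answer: $441$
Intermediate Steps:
$d{\left(N,O \right)} = -4 + 2 O^{2}$ ($d{\left(N,O \right)} = \left(O + O\right) O - 4 = 2 O O - 4 = 2 O^{2} - 4 = -4 + 2 O^{2}$)
$M = 17$ ($M = \frac{-4 + 2 \left(-6\right)^{2}}{4} = \frac{-4 + 2 \cdot 36}{4} = \frac{-4 + 72}{4} = \frac{1}{4} \cdot 68 = 17$)
$n = 21$ ($n = \left(10 + 17\right) - 6 = 27 - 6 = 21$)
$\left(- n\right)^{2} = \left(\left(-1\right) 21\right)^{2} = \left(-21\right)^{2} = 441$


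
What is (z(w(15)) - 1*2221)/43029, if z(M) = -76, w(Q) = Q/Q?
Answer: -2297/43029 ≈ -0.053383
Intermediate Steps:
w(Q) = 1
(z(w(15)) - 1*2221)/43029 = (-76 - 1*2221)/43029 = (-76 - 2221)*(1/43029) = -2297*1/43029 = -2297/43029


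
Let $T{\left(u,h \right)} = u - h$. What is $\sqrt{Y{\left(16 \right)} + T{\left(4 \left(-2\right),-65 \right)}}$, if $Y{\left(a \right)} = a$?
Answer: $\sqrt{73} \approx 8.544$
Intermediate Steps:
$\sqrt{Y{\left(16 \right)} + T{\left(4 \left(-2\right),-65 \right)}} = \sqrt{16 + \left(4 \left(-2\right) - -65\right)} = \sqrt{16 + \left(-8 + 65\right)} = \sqrt{16 + 57} = \sqrt{73}$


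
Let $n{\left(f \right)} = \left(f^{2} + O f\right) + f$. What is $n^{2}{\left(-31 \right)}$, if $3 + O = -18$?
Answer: $2499561$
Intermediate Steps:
$O = -21$ ($O = -3 - 18 = -21$)
$n{\left(f \right)} = f^{2} - 20 f$ ($n{\left(f \right)} = \left(f^{2} - 21 f\right) + f = f^{2} - 20 f$)
$n^{2}{\left(-31 \right)} = \left(- 31 \left(-20 - 31\right)\right)^{2} = \left(\left(-31\right) \left(-51\right)\right)^{2} = 1581^{2} = 2499561$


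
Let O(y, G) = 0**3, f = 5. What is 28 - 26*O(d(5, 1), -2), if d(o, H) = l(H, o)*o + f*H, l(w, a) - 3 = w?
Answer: 28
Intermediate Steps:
l(w, a) = 3 + w
d(o, H) = 5*H + o*(3 + H) (d(o, H) = (3 + H)*o + 5*H = o*(3 + H) + 5*H = 5*H + o*(3 + H))
O(y, G) = 0
28 - 26*O(d(5, 1), -2) = 28 - 26*0 = 28 + 0 = 28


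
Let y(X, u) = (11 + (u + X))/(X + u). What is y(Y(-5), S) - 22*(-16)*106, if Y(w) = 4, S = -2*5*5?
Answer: 1716387/46 ≈ 37313.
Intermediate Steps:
S = -50 (S = -10*5 = -50)
y(X, u) = (11 + X + u)/(X + u) (y(X, u) = (11 + (X + u))/(X + u) = (11 + X + u)/(X + u))
y(Y(-5), S) - 22*(-16)*106 = (11 + 4 - 50)/(4 - 50) - 22*(-16)*106 = -35/(-46) + 352*106 = -1/46*(-35) + 37312 = 35/46 + 37312 = 1716387/46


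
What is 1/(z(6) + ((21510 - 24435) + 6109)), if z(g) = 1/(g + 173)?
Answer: 179/569937 ≈ 0.00031407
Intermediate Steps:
z(g) = 1/(173 + g)
1/(z(6) + ((21510 - 24435) + 6109)) = 1/(1/(173 + 6) + ((21510 - 24435) + 6109)) = 1/(1/179 + (-2925 + 6109)) = 1/(1/179 + 3184) = 1/(569937/179) = 179/569937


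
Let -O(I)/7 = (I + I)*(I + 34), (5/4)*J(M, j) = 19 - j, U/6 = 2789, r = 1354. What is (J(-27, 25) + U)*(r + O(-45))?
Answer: -466410096/5 ≈ -9.3282e+7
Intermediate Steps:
U = 16734 (U = 6*2789 = 16734)
J(M, j) = 76/5 - 4*j/5 (J(M, j) = 4*(19 - j)/5 = 76/5 - 4*j/5)
O(I) = -14*I*(34 + I) (O(I) = -7*(I + I)*(I + 34) = -7*2*I*(34 + I) = -14*I*(34 + I))
(J(-27, 25) + U)*(r + O(-45)) = ((76/5 - ⅘*25) + 16734)*(1354 - 14*(-45)*(34 - 45)) = ((76/5 - 20) + 16734)*(1354 - 14*(-45)*(-11)) = (-24/5 + 16734)*(1354 - 6930) = (83646/5)*(-5576) = -466410096/5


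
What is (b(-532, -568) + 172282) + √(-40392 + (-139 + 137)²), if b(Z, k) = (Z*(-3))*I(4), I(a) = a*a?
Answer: 197818 + 2*I*√10097 ≈ 1.9782e+5 + 200.97*I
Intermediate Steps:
I(a) = a²
b(Z, k) = -48*Z (b(Z, k) = (Z*(-3))*4² = -3*Z*16 = -48*Z)
(b(-532, -568) + 172282) + √(-40392 + (-139 + 137)²) = (-48*(-532) + 172282) + √(-40392 + (-139 + 137)²) = (25536 + 172282) + √(-40392 + (-2)²) = 197818 + √(-40392 + 4) = 197818 + √(-40388) = 197818 + 2*I*√10097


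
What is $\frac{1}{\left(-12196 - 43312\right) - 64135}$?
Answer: $- \frac{1}{119643} \approx -8.3582 \cdot 10^{-6}$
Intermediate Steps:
$\frac{1}{\left(-12196 - 43312\right) - 64135} = \frac{1}{-55508 - 64135} = \frac{1}{-119643} = - \frac{1}{119643}$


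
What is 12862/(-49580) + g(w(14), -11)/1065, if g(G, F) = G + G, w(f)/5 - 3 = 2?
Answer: -1121903/5280270 ≈ -0.21247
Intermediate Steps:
w(f) = 25 (w(f) = 15 + 5*2 = 15 + 10 = 25)
g(G, F) = 2*G
12862/(-49580) + g(w(14), -11)/1065 = 12862/(-49580) + (2*25)/1065 = 12862*(-1/49580) + 50*(1/1065) = -6431/24790 + 10/213 = -1121903/5280270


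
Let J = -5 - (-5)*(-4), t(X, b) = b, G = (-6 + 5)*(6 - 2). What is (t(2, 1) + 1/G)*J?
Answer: -75/4 ≈ -18.750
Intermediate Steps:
G = -4 (G = -1*4 = -4)
J = -25 (J = -5 - 1*20 = -5 - 20 = -25)
(t(2, 1) + 1/G)*J = (1 + 1/(-4))*(-25) = (1 - ¼)*(-25) = (¾)*(-25) = -75/4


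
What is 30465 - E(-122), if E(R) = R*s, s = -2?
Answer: 30221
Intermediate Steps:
E(R) = -2*R (E(R) = R*(-2) = -2*R)
30465 - E(-122) = 30465 - (-2)*(-122) = 30465 - 1*244 = 30465 - 244 = 30221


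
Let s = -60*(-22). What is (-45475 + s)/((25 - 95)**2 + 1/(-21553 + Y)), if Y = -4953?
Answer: -1170372430/129879399 ≈ -9.0112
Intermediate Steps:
s = 1320
(-45475 + s)/((25 - 95)**2 + 1/(-21553 + Y)) = (-45475 + 1320)/((25 - 95)**2 + 1/(-21553 - 4953)) = -44155/((-70)**2 + 1/(-26506)) = -44155/(4900 - 1/26506) = -44155/129879399/26506 = -44155*26506/129879399 = -1170372430/129879399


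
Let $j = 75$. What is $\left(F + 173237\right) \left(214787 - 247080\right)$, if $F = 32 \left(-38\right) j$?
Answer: $-2649220841$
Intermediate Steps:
$F = -91200$ ($F = 32 \left(-38\right) 75 = \left(-1216\right) 75 = -91200$)
$\left(F + 173237\right) \left(214787 - 247080\right) = \left(-91200 + 173237\right) \left(214787 - 247080\right) = 82037 \left(-32293\right) = -2649220841$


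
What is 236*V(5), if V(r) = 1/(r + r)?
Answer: 118/5 ≈ 23.600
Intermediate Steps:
V(r) = 1/(2*r)
236*V(5) = 236*((½)/5) = 236*((½)*(⅕)) = 236*(⅒) = 118/5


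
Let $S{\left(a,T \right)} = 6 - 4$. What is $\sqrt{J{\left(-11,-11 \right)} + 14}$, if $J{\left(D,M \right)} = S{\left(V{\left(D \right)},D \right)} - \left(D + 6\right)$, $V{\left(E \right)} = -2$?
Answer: $\sqrt{21} \approx 4.5826$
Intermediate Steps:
$S{\left(a,T \right)} = 2$
$J{\left(D,M \right)} = -4 - D$ ($J{\left(D,M \right)} = 2 - \left(D + 6\right) = 2 - \left(6 + D\right) = -4 - D$)
$\sqrt{J{\left(-11,-11 \right)} + 14} = \sqrt{\left(-4 - -11\right) + 14} = \sqrt{\left(-4 + 11\right) + 14} = \sqrt{7 + 14} = \sqrt{21}$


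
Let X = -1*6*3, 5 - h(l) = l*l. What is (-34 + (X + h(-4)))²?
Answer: 3969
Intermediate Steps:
h(l) = 5 - l² (h(l) = 5 - l*l = 5 - l²)
X = -18 (X = -6*3 = -18)
(-34 + (X + h(-4)))² = (-34 + (-18 + (5 - 1*(-4)²)))² = (-34 + (-18 + (5 - 1*16)))² = (-34 + (-18 + (5 - 16)))² = (-34 + (-18 - 11))² = (-34 - 29)² = (-63)² = 3969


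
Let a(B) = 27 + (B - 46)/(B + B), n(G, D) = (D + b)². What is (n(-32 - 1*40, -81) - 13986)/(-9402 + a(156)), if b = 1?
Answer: 1183416/1462445 ≈ 0.80920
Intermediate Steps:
n(G, D) = (1 + D)² (n(G, D) = (D + 1)² = (1 + D)²)
a(B) = 27 + (-46 + B)/(2*B) (a(B) = 27 + (-46 + B)/((2*B)) = 27 + (-46 + B)*(1/(2*B)) = 27 + (-46 + B)/(2*B))
(n(-32 - 1*40, -81) - 13986)/(-9402 + a(156)) = ((1 - 81)² - 13986)/(-9402 + (55/2 - 23/156)) = ((-80)² - 13986)/(-9402 + (55/2 - 23*1/156)) = (6400 - 13986)/(-9402 + (55/2 - 23/156)) = -7586/(-9402 + 4267/156) = -7586/(-1462445/156) = -7586*(-156/1462445) = 1183416/1462445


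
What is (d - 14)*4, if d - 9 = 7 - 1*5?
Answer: -12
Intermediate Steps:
d = 11 (d = 9 + (7 - 1*5) = 9 + (7 - 5) = 9 + 2 = 11)
(d - 14)*4 = (11 - 14)*4 = -3*4 = -12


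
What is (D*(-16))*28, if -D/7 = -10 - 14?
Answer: -75264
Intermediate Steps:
D = 168 (D = -7*(-10 - 14) = -7*(-24) = 168)
(D*(-16))*28 = (168*(-16))*28 = -2688*28 = -75264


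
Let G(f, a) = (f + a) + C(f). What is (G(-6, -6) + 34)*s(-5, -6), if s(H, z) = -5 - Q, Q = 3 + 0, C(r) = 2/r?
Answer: -520/3 ≈ -173.33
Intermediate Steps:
Q = 3
G(f, a) = a + f + 2/f (G(f, a) = (f + a) + 2/f = (a + f) + 2/f = a + f + 2/f)
s(H, z) = -8 (s(H, z) = -5 - 1*3 = -5 - 3 = -8)
(G(-6, -6) + 34)*s(-5, -6) = ((-6 - 6 + 2/(-6)) + 34)*(-8) = ((-6 - 6 + 2*(-1/6)) + 34)*(-8) = ((-6 - 6 - 1/3) + 34)*(-8) = (-37/3 + 34)*(-8) = (65/3)*(-8) = -520/3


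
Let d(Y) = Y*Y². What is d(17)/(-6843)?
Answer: -4913/6843 ≈ -0.71796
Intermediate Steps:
d(Y) = Y³
d(17)/(-6843) = 17³/(-6843) = 4913*(-1/6843) = -4913/6843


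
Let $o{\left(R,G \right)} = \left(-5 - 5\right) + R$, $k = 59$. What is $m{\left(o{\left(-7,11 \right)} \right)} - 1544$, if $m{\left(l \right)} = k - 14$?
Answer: $-1499$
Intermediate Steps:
$o{\left(R,G \right)} = -10 + R$
$m{\left(l \right)} = 45$ ($m{\left(l \right)} = 59 - 14 = 45$)
$m{\left(o{\left(-7,11 \right)} \right)} - 1544 = 45 - 1544 = -1499$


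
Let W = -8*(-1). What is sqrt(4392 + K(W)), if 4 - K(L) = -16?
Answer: 2*sqrt(1103) ≈ 66.423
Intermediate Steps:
W = 8
K(L) = 20 (K(L) = 4 - 1*(-16) = 4 + 16 = 20)
sqrt(4392 + K(W)) = sqrt(4392 + 20) = sqrt(4412) = 2*sqrt(1103)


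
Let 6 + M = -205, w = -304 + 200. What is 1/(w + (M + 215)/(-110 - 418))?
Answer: -132/13729 ≈ -0.0096147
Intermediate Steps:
w = -104
M = -211 (M = -6 - 205 = -211)
1/(w + (M + 215)/(-110 - 418)) = 1/(-104 + (-211 + 215)/(-110 - 418)) = 1/(-104 + 4/(-528)) = 1/(-104 + 4*(-1/528)) = 1/(-104 - 1/132) = 1/(-13729/132) = -132/13729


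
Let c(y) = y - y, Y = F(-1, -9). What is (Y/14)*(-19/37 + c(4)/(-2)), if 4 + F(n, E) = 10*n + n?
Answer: 285/518 ≈ 0.55019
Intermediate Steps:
F(n, E) = -4 + 11*n (F(n, E) = -4 + (10*n + n) = -4 + 11*n)
Y = -15 (Y = -4 + 11*(-1) = -4 - 11 = -15)
c(y) = 0
(Y/14)*(-19/37 + c(4)/(-2)) = (-15/14)*(-19/37 + 0/(-2)) = (-15*1/14)*(-19*1/37 + 0*(-½)) = -15*(-19/37 + 0)/14 = -15/14*(-19/37) = 285/518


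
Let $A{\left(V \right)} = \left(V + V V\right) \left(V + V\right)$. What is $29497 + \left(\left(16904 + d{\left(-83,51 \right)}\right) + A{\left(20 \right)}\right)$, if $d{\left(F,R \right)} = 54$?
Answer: $63255$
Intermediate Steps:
$A{\left(V \right)} = 2 V \left(V + V^{2}\right)$ ($A{\left(V \right)} = \left(V + V^{2}\right) 2 V = 2 V \left(V + V^{2}\right)$)
$29497 + \left(\left(16904 + d{\left(-83,51 \right)}\right) + A{\left(20 \right)}\right) = 29497 + \left(\left(16904 + 54\right) + 2 \cdot 20^{2} \left(1 + 20\right)\right) = 29497 + \left(16958 + 2 \cdot 400 \cdot 21\right) = 29497 + \left(16958 + 16800\right) = 29497 + 33758 = 63255$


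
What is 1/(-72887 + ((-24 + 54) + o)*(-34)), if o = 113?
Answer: -1/77749 ≈ -1.2862e-5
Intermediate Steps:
1/(-72887 + ((-24 + 54) + o)*(-34)) = 1/(-72887 + ((-24 + 54) + 113)*(-34)) = 1/(-72887 + (30 + 113)*(-34)) = 1/(-72887 + 143*(-34)) = 1/(-72887 - 4862) = 1/(-77749) = -1/77749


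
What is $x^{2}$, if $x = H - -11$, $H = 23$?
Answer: $1156$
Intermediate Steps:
$x = 34$ ($x = 23 - -11 = 23 + 11 = 34$)
$x^{2} = 34^{2} = 1156$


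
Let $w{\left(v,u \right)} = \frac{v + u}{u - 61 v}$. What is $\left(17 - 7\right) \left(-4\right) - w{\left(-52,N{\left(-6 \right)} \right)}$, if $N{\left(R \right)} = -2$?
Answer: $- \frac{63373}{1585} \approx -39.983$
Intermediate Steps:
$w{\left(v,u \right)} = \frac{u + v}{u - 61 v}$
$\left(17 - 7\right) \left(-4\right) - w{\left(-52,N{\left(-6 \right)} \right)} = \left(17 - 7\right) \left(-4\right) - \frac{-2 - 52}{-2 - -3172} = 10 \left(-4\right) - \frac{1}{-2 + 3172} \left(-54\right) = -40 - \frac{1}{3170} \left(-54\right) = -40 - - \frac{27}{1585} = -40 + \frac{27}{1585} = - \frac{63373}{1585}$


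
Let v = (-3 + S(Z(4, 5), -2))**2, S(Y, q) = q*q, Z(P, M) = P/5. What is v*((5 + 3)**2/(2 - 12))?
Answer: -32/5 ≈ -6.4000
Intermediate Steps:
Z(P, M) = P/5 (Z(P, M) = P*(1/5) = P/5)
S(Y, q) = q**2
v = 1 (v = (-3 + (-2)**2)**2 = (-3 + 4)**2 = 1**2 = 1)
v*((5 + 3)**2/(2 - 12)) = 1*((5 + 3)**2/(2 - 12)) = 1*(8**2/(-10)) = 1*(-1/10*64) = 1*(-32/5) = -32/5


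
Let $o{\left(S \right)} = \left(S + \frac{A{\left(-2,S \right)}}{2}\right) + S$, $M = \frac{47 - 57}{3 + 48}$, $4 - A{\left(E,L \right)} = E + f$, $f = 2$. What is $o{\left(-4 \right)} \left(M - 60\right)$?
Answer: $\frac{6140}{17} \approx 361.18$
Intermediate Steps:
$A{\left(E,L \right)} = 2 - E$ ($A{\left(E,L \right)} = 4 - \left(E + 2\right) = 4 - \left(2 + E\right) = 2 - E$)
$M = - \frac{10}{51} \approx -0.19608$
$o{\left(S \right)} = 2 + 2 S$ ($o{\left(S \right)} = \left(S + \frac{2 - -2}{2}\right) + S = \left(S + \left(2 + 2\right) \frac{1}{2}\right) + S = \left(S + 4 \cdot \frac{1}{2}\right) + S = \left(S + 2\right) + S = \left(2 + S\right) + S = 2 + 2 S$)
$o{\left(-4 \right)} \left(M - 60\right) = \left(2 + 2 \left(-4\right)\right) \left(- \frac{10}{51} - 60\right) = \left(2 - 8\right) \left(- \frac{3070}{51}\right) = \left(-6\right) \left(- \frac{3070}{51}\right) = \frac{6140}{17}$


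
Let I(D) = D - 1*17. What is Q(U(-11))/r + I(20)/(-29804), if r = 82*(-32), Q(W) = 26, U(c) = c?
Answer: -97847/9775712 ≈ -0.010009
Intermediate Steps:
r = -2624
I(D) = -17 + D (I(D) = D - 17 = -17 + D)
Q(U(-11))/r + I(20)/(-29804) = 26/(-2624) + (-17 + 20)/(-29804) = 26*(-1/2624) + 3*(-1/29804) = -13/1312 - 3/29804 = -97847/9775712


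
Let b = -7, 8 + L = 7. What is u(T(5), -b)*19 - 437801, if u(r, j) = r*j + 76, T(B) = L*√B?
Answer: -436357 - 133*√5 ≈ -4.3665e+5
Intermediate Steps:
L = -1 (L = -8 + 7 = -1)
T(B) = -√B
u(r, j) = 76 + j*r (u(r, j) = j*r + 76 = 76 + j*r)
u(T(5), -b)*19 - 437801 = (76 + (-1*(-7))*(-√5))*19 - 437801 = (76 + 7*(-√5))*19 - 437801 = (76 - 7*√5)*19 - 437801 = (1444 - 133*√5) - 437801 = -436357 - 133*√5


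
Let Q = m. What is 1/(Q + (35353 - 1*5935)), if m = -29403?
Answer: 1/15 ≈ 0.066667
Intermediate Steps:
Q = -29403
1/(Q + (35353 - 1*5935)) = 1/(-29403 + (35353 - 1*5935)) = 1/(-29403 + (35353 - 5935)) = 1/(-29403 + 29418) = 1/15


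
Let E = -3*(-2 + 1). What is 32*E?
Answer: 96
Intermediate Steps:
E = 3 (E = -3*(-1) = 3)
32*E = 32*3 = 96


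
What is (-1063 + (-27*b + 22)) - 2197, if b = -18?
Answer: -2752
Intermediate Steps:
(-1063 + (-27*b + 22)) - 2197 = (-1063 + (-27*(-18) + 22)) - 2197 = (-1063 + (486 + 22)) - 2197 = (-1063 + 508) - 2197 = -555 - 2197 = -2752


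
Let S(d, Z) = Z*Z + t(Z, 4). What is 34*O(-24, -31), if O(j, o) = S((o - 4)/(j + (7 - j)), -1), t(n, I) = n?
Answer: 0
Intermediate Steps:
S(d, Z) = Z + Z² (S(d, Z) = Z*Z + Z = Z² + Z = Z + Z²)
O(j, o) = 0 (O(j, o) = -(1 - 1) = -1*0 = 0)
34*O(-24, -31) = 34*0 = 0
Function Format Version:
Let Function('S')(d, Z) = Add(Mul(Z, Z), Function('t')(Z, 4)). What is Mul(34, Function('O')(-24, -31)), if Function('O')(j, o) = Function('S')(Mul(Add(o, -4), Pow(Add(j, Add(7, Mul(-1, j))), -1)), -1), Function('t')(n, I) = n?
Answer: 0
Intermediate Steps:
Function('S')(d, Z) = Add(Z, Pow(Z, 2)) (Function('S')(d, Z) = Add(Mul(Z, Z), Z) = Add(Pow(Z, 2), Z) = Add(Z, Pow(Z, 2)))
Function('O')(j, o) = 0 (Function('O')(j, o) = Mul(-1, Add(1, -1)) = Mul(-1, 0) = 0)
Mul(34, Function('O')(-24, -31)) = Mul(34, 0) = 0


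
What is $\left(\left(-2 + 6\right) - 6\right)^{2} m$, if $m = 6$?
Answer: $24$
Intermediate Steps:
$\left(\left(-2 + 6\right) - 6\right)^{2} m = \left(\left(-2 + 6\right) - 6\right)^{2} \cdot 6 = \left(4 - 6\right)^{2} \cdot 6 = \left(-2\right)^{2} \cdot 6 = 4 \cdot 6 = 24$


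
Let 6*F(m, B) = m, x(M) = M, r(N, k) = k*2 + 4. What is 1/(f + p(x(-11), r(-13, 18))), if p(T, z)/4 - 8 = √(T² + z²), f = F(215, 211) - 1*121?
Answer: 1914/889535 + 144*√1721/889535 ≈ 0.0088674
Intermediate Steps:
r(N, k) = 4 + 2*k (r(N, k) = 2*k + 4 = 4 + 2*k)
F(m, B) = m/6
f = -511/6 (f = (⅙)*215 - 1*121 = 215/6 - 121 = -511/6 ≈ -85.167)
p(T, z) = 32 + 4*√(T² + z²)
1/(f + p(x(-11), r(-13, 18))) = 1/(-511/6 + (32 + 4*√((-11)² + (4 + 2*18)²))) = 1/(-511/6 + (32 + 4*√(121 + (4 + 36)²))) = 1/(-511/6 + (32 + 4*√(121 + 40²))) = 1/(-511/6 + (32 + 4*√(121 + 1600))) = 1/(-511/6 + (32 + 4*√1721)) = 1/(-319/6 + 4*√1721)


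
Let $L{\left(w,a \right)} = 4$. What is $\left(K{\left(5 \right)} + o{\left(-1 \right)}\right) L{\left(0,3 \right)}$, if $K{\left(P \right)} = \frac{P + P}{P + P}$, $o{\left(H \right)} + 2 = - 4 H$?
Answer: $12$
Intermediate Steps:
$o{\left(H \right)} = -2 - 4 H$
$K{\left(P \right)} = 1$ ($K{\left(P \right)} = \frac{2 P}{2 P} = 2 P \frac{1}{2 P} = 1$)
$\left(K{\left(5 \right)} + o{\left(-1 \right)}\right) L{\left(0,3 \right)} = \left(1 - -2\right) 4 = \left(1 + \left(-2 + 4\right)\right) 4 = \left(1 + 2\right) 4 = 3 \cdot 4 = 12$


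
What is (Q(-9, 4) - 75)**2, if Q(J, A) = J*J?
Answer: 36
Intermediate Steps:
Q(J, A) = J**2
(Q(-9, 4) - 75)**2 = ((-9)**2 - 75)**2 = (81 - 75)**2 = 6**2 = 36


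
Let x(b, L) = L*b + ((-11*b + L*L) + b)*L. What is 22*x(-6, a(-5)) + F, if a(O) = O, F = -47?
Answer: -8737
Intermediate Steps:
x(b, L) = L*b + L*(L² - 10*b) (x(b, L) = L*b + ((-11*b + L²) + b)*L = L*b + ((L² - 11*b) + b)*L = L*b + (L² - 10*b)*L = L*b + L*(L² - 10*b))
22*x(-6, a(-5)) + F = 22*(-5*((-5)² - 9*(-6))) - 47 = 22*(-5*(25 + 54)) - 47 = 22*(-5*79) - 47 = 22*(-395) - 47 = -8690 - 47 = -8737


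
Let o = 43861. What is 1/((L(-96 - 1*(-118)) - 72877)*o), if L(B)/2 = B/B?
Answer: -1/3196370375 ≈ -3.1285e-10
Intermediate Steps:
L(B) = 2 (L(B) = 2*(B/B) = 2*1 = 2)
1/((L(-96 - 1*(-118)) - 72877)*o) = 1/((2 - 72877)*43861) = (1/43861)/(-72875) = -1/72875*1/43861 = -1/3196370375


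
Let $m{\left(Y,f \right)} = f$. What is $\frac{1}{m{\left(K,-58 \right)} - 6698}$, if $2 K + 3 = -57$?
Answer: $- \frac{1}{6756} \approx -0.00014802$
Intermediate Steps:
$K = -30$ ($K = - \frac{3}{2} + \frac{1}{2} \left(-57\right) = - \frac{3}{2} - \frac{57}{2} = -30$)
$\frac{1}{m{\left(K,-58 \right)} - 6698} = \frac{1}{-58 - 6698} = \frac{1}{-6756} = - \frac{1}{6756}$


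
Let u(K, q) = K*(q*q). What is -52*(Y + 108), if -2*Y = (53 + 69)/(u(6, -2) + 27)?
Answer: -283244/51 ≈ -5553.8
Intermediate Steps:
u(K, q) = K*q²
Y = -61/51 (Y = -(53 + 69)/(2*(6*(-2)² + 27)) = -61/(6*4 + 27) = -61/(24 + 27) = -61/51 ≈ -1.1961)
-52*(Y + 108) = -52*(-61/51 + 108) = -52*5447/51 = -283244/51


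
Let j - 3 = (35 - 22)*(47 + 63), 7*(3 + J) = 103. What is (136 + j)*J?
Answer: 128658/7 ≈ 18380.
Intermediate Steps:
J = 82/7 (J = -3 + (⅐)*103 = -3 + 103/7 = 82/7 ≈ 11.714)
j = 1433 (j = 3 + (35 - 22)*(47 + 63) = 3 + 13*110 = 3 + 1430 = 1433)
(136 + j)*J = (136 + 1433)*(82/7) = 1569*(82/7) = 128658/7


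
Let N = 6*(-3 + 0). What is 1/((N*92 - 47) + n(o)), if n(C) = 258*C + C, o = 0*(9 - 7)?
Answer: -1/1703 ≈ -0.00058720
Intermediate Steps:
N = -18 (N = 6*(-3) = -18)
o = 0 (o = 0*2 = 0)
n(C) = 259*C
1/((N*92 - 47) + n(o)) = 1/((-18*92 - 47) + 259*0) = 1/((-1656 - 47) + 0) = 1/(-1703 + 0) = 1/(-1703) = -1/1703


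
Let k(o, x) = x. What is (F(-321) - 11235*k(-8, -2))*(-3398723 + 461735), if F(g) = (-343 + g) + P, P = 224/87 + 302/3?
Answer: -1866068191584/29 ≈ -6.4347e+10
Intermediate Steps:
P = 2994/29 (P = 224*(1/87) + 302*(⅓) = 224/87 + 302/3 = 2994/29 ≈ 103.24)
F(g) = -6953/29 + g (F(g) = (-343 + g) + 2994/29 = -6953/29 + g)
(F(-321) - 11235*k(-8, -2))*(-3398723 + 461735) = ((-6953/29 - 321) - 11235*(-2))*(-3398723 + 461735) = (-16262/29 + 22470)*(-2936988) = (635368/29)*(-2936988) = -1866068191584/29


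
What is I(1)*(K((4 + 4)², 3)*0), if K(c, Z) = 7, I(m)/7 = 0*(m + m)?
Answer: 0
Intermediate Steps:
I(m) = 0 (I(m) = 7*(0*(m + m)) = 7*(0*(2*m)) = 7*0 = 0)
I(1)*(K((4 + 4)², 3)*0) = 0*(7*0) = 0*0 = 0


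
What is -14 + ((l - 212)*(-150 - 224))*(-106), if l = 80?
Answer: -5233022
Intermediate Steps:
-14 + ((l - 212)*(-150 - 224))*(-106) = -14 + ((80 - 212)*(-150 - 224))*(-106) = -14 - 132*(-374)*(-106) = -14 + 49368*(-106) = -14 - 5233008 = -5233022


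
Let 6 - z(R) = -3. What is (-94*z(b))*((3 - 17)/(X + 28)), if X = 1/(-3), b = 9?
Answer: 35532/83 ≈ 428.10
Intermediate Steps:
z(R) = 9 (z(R) = 6 - 1*(-3) = 6 + 3 = 9)
X = -⅓ ≈ -0.33333
(-94*z(b))*((3 - 17)/(X + 28)) = (-94*9)*((3 - 17)/(-⅓ + 28)) = -(-11844)/83/3 = -(-11844)*3/83 = -846*(-42/83) = 35532/83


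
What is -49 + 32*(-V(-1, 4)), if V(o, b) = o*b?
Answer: 79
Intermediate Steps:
V(o, b) = b*o
-49 + 32*(-V(-1, 4)) = -49 + 32*(-4*(-1)) = -49 + 32*(-1*(-4)) = -49 + 32*4 = -49 + 128 = 79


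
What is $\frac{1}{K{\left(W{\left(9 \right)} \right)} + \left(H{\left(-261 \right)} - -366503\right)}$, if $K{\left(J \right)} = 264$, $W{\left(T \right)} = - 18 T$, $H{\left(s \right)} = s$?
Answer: $\frac{1}{366506} \approx 2.7285 \cdot 10^{-6}$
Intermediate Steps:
$\frac{1}{K{\left(W{\left(9 \right)} \right)} + \left(H{\left(-261 \right)} - -366503\right)} = \frac{1}{264 - -366242} = \frac{1}{264 + \left(-261 + 366503\right)} = \frac{1}{264 + 366242} = \frac{1}{366506}$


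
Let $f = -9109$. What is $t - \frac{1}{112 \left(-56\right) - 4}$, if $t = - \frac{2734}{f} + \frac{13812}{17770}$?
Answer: $\frac{547337740409}{507938426340} \approx 1.0776$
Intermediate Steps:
$t = \frac{87198344}{80933465}$ ($t = - \frac{2734}{-9109} + \frac{13812}{17770} = \left(-2734\right) \left(- \frac{1}{9109}\right) + 13812 \cdot \frac{1}{17770} = \frac{2734}{9109} + \frac{6906}{8885} = \frac{87198344}{80933465} \approx 1.0774$)
$t - \frac{1}{112 \left(-56\right) - 4} = \frac{87198344}{80933465} - \frac{1}{112 \left(-56\right) - 4} = \frac{87198344}{80933465} - \frac{1}{-6272 - 4} = \frac{87198344}{80933465} - \frac{1}{-6276} = \frac{87198344}{80933465} - - \frac{1}{6276} = \frac{87198344}{80933465} + \frac{1}{6276} = \frac{547337740409}{507938426340}$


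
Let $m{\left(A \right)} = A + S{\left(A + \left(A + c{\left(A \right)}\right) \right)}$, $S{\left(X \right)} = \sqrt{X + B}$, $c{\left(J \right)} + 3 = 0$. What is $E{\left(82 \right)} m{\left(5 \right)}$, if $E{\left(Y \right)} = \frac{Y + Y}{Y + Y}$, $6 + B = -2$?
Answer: $5 + i \approx 5.0 + 1.0 i$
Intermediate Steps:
$B = -8$ ($B = -6 - 2 = -8$)
$c{\left(J \right)} = -3$ ($c{\left(J \right)} = -3 + 0 = -3$)
$S{\left(X \right)} = \sqrt{-8 + X}$ ($S{\left(X \right)} = \sqrt{X - 8} = \sqrt{-8 + X}$)
$m{\left(A \right)} = A + \sqrt{-11 + 2 A}$ ($m{\left(A \right)} = A + \sqrt{-8 + \left(A + \left(A - 3\right)\right)} = A + \sqrt{-8 + \left(A + \left(-3 + A\right)\right)} = A + \sqrt{-8 + \left(-3 + 2 A\right)} = A + \sqrt{-11 + 2 A}$)
$E{\left(Y \right)} = 1$ ($E{\left(Y \right)} = \frac{2 Y}{2 Y} = 2 Y \frac{1}{2 Y} = 1$)
$E{\left(82 \right)} m{\left(5 \right)} = 1 \left(5 + \sqrt{-11 + 2 \cdot 5}\right) = 1 \left(5 + \sqrt{-11 + 10}\right) = 1 \left(5 + \sqrt{-1}\right) = 1 \left(5 + i\right) = 5 + i$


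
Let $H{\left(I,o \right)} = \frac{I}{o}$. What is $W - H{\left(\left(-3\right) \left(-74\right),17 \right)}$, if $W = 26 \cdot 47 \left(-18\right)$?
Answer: $- \frac{374154}{17} \approx -22009.0$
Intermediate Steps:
$W = -21996$ ($W = 1222 \left(-18\right) = -21996$)
$W - H{\left(\left(-3\right) \left(-74\right),17 \right)} = -21996 - \frac{\left(-3\right) \left(-74\right)}{17} = -21996 - 222 \cdot \frac{1}{17} = -21996 - \frac{222}{17} = - \frac{374154}{17}$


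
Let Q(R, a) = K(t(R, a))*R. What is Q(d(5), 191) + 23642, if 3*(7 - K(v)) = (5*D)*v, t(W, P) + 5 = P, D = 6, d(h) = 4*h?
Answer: -13418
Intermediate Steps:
t(W, P) = -5 + P
K(v) = 7 - 10*v (K(v) = 7 - 5*6*v/3 = 7 - 10*v)
Q(R, a) = R*(57 - 10*a) (Q(R, a) = (7 - 10*(-5 + a))*R = (7 + (50 - 10*a))*R = (57 - 10*a)*R = R*(57 - 10*a))
Q(d(5), 191) + 23642 = (4*5)*(57 - 10*191) + 23642 = 20*(57 - 1910) + 23642 = 20*(-1853) + 23642 = -37060 + 23642 = -13418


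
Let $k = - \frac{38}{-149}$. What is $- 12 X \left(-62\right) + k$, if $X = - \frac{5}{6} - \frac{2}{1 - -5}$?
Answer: $- \frac{129294}{149} \approx -867.75$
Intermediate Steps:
$X = - \frac{7}{6}$ ($X = \left(-5\right) \frac{1}{6} - \frac{2}{1 + 5} = - \frac{5}{6} - \frac{2}{6} = - \frac{5}{6} - \frac{1}{3} = - \frac{7}{6} \approx -1.1667$)
$k = \frac{38}{149}$ ($k = \left(-38\right) \left(- \frac{1}{149}\right) = \frac{38}{149} \approx 0.25503$)
$- 12 X \left(-62\right) + k = \left(-12\right) \left(- \frac{7}{6}\right) \left(-62\right) + \frac{38}{149} = 14 \left(-62\right) + \frac{38}{149} = -868 + \frac{38}{149} = - \frac{129294}{149}$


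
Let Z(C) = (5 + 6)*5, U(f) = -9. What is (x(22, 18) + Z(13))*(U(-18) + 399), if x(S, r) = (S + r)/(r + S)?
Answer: 21840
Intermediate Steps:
x(S, r) = 1 (x(S, r) = (S + r)/(S + r) = 1)
Z(C) = 55 (Z(C) = 11*5 = 55)
(x(22, 18) + Z(13))*(U(-18) + 399) = (1 + 55)*(-9 + 399) = 56*390 = 21840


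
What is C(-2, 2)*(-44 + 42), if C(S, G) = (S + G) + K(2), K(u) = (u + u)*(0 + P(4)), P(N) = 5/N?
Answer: -10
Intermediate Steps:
K(u) = 5*u/2 (K(u) = (u + u)*(0 + 5/4) = (2*u)*(0 + 5*(1/4)) = (2*u)*(0 + 5/4) = (2*u)*(5/4) = 5*u/2)
C(S, G) = 5 + G + S (C(S, G) = (S + G) + (5/2)*2 = (G + S) + 5 = 5 + G + S)
C(-2, 2)*(-44 + 42) = (5 + 2 - 2)*(-44 + 42) = 5*(-2) = -10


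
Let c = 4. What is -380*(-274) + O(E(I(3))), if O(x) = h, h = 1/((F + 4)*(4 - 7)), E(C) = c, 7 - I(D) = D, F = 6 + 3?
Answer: 4060679/39 ≈ 1.0412e+5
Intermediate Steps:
F = 9
I(D) = 7 - D
E(C) = 4
h = -1/39 (h = 1/((9 + 4)*(4 - 7)) = 1/(13*(-3)) = 1/(-39) = -1/39 ≈ -0.025641)
O(x) = -1/39
-380*(-274) + O(E(I(3))) = -380*(-274) - 1/39 = 104120 - 1/39 = 4060679/39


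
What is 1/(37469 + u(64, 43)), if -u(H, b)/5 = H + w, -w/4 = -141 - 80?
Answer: 1/32729 ≈ 3.0554e-5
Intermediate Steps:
w = 884 (w = -4*(-141 - 80) = -4*(-221) = 884)
u(H, b) = -4420 - 5*H (u(H, b) = -5*(H + 884) = -5*(884 + H) = -4420 - 5*H)
1/(37469 + u(64, 43)) = 1/(37469 + (-4420 - 5*64)) = 1/(37469 + (-4420 - 320)) = 1/(37469 - 4740) = 1/32729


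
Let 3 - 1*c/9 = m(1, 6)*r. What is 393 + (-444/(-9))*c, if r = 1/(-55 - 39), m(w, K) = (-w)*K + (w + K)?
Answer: 81297/47 ≈ 1729.7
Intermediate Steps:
m(w, K) = K + w - K*w (m(w, K) = -K*w + (K + w) = K + w - K*w)
r = -1/94 (r = 1/(-94) = -1/94 ≈ -0.010638)
c = 2547/94 (c = 27 - 9*(6 + 1 - 1*6*1)*(-1)/94 = 27 - 9*(6 + 1 - 6)*(-1)/94 = 27 - 9*(-1)/94 = 27 - 9*(-1/94) = 27 + 9/94 = 2547/94 ≈ 27.096)
393 + (-444/(-9))*c = 393 - 444/(-9)*(2547/94) = 393 - 444*(-⅑)*(2547/94) = 393 + (148/3)*(2547/94) = 393 + 62826/47 = 81297/47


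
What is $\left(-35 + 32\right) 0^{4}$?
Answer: $0$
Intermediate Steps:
$\left(-35 + 32\right) 0^{4} = \left(-3\right) 0 = 0$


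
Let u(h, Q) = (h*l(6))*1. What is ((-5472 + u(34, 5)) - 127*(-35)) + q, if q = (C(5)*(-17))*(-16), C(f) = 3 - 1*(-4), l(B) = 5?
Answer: 1047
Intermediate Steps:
C(f) = 7 (C(f) = 3 + 4 = 7)
u(h, Q) = 5*h (u(h, Q) = (h*5)*1 = (5*h)*1 = 5*h)
q = 1904 (q = (7*(-17))*(-16) = -119*(-16) = 1904)
((-5472 + u(34, 5)) - 127*(-35)) + q = ((-5472 + 5*34) - 127*(-35)) + 1904 = ((-5472 + 170) + 4445) + 1904 = (-5302 + 4445) + 1904 = -857 + 1904 = 1047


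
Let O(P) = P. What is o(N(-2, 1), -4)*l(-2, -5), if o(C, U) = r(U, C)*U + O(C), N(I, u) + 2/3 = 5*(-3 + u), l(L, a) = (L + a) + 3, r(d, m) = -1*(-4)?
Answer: 320/3 ≈ 106.67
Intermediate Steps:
r(d, m) = 4
l(L, a) = 3 + L + a
N(I, u) = -47/3 + 5*u (N(I, u) = -2/3 + 5*(-3 + u) = -2/3 + (-15 + 5*u) = -47/3 + 5*u)
o(C, U) = C + 4*U (o(C, U) = 4*U + C = C + 4*U)
o(N(-2, 1), -4)*l(-2, -5) = ((-47/3 + 5*1) + 4*(-4))*(3 - 2 - 5) = ((-47/3 + 5) - 16)*(-4) = (-32/3 - 16)*(-4) = -80/3*(-4) = 320/3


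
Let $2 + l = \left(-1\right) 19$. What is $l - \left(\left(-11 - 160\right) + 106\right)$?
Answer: $44$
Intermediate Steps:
$l = -21$ ($l = -2 - 19 = -21$)
$l - \left(\left(-11 - 160\right) + 106\right) = -21 - \left(\left(-11 - 160\right) + 106\right) = -21 - \left(-171 + 106\right) = -21 - -65 = -21 + 65 = 44$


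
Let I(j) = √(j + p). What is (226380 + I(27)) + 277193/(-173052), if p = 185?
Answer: 39175234567/173052 + 2*√53 ≈ 2.2639e+5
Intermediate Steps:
I(j) = √(185 + j) (I(j) = √(j + 185) = √(185 + j))
(226380 + I(27)) + 277193/(-173052) = (226380 + √(185 + 27)) + 277193/(-173052) = (226380 + √212) + 277193*(-1/173052) = (226380 + 2*√53) - 277193/173052 = 39175234567/173052 + 2*√53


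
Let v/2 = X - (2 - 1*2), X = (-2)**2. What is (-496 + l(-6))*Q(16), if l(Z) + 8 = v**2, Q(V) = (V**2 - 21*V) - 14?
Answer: 41360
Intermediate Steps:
X = 4
v = 8 (v = 2*(4 - (2 - 1*2)) = 2*(4 - (2 - 2)) = 2*(4 - 1*0) = 2*(4 + 0) = 2*4 = 8)
Q(V) = -14 + V**2 - 21*V
l(Z) = 56 (l(Z) = -8 + 8**2 = -8 + 64 = 56)
(-496 + l(-6))*Q(16) = (-496 + 56)*(-14 + 16**2 - 21*16) = -440*(-14 + 256 - 336) = -440*(-94) = 41360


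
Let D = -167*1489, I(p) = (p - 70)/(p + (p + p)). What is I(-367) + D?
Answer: -273777526/1101 ≈ -2.4866e+5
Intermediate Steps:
I(p) = (-70 + p)/(3*p) (I(p) = (-70 + p)/(p + 2*p) = (-70 + p)/((3*p)) = (-70 + p)*(1/(3*p)) = (-70 + p)/(3*p))
D = -248663
I(-367) + D = (⅓)*(-70 - 367)/(-367) - 248663 = (⅓)*(-1/367)*(-437) - 248663 = 437/1101 - 248663 = -273777526/1101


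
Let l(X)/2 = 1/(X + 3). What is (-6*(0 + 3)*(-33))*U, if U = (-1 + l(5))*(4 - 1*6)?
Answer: 891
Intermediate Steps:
l(X) = 2/(3 + X) (l(X) = 2/(X + 3) = 2/(3 + X))
U = 3/2 (U = (-1 + 2/(3 + 5))*(4 - 1*6) = (-1 + 2/8)*(4 - 6) = (-1 + 2*(⅛))*(-2) = (-1 + ¼)*(-2) = -¾*(-2) = 3/2 ≈ 1.5000)
(-6*(0 + 3)*(-33))*U = (-6*(0 + 3)*(-33))*(3/2) = (-6*3*(-33))*(3/2) = -18*(-33)*(3/2) = 594*(3/2) = 891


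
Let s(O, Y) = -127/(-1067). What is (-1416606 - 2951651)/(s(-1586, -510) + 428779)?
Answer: -4660930219/457507320 ≈ -10.188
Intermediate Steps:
s(O, Y) = 127/1067 (s(O, Y) = -127*(-1/1067) = 127/1067)
(-1416606 - 2951651)/(s(-1586, -510) + 428779) = (-1416606 - 2951651)/(127/1067 + 428779) = -4368257/457507320/1067 = -4368257*1067/457507320 = -4660930219/457507320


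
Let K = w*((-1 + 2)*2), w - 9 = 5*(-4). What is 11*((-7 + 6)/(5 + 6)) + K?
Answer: -23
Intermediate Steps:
w = -11 (w = 9 + 5*(-4) = 9 - 20 = -11)
K = -22 (K = -11*(-1 + 2)*2 = -11*2 = -22)
11*((-7 + 6)/(5 + 6)) + K = 11*((-7 + 6)/(5 + 6)) - 22 = 11*(-1/11) - 22 = -1 - 22 = -23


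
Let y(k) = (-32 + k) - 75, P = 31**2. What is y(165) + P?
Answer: 1019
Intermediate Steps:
P = 961
y(k) = -107 + k
y(165) + P = (-107 + 165) + 961 = 58 + 961 = 1019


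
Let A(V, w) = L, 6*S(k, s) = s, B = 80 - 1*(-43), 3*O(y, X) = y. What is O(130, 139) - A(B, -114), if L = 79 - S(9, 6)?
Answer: -104/3 ≈ -34.667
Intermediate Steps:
O(y, X) = y/3
B = 123 (B = 80 + 43 = 123)
S(k, s) = s/6
L = 78 (L = 79 - 6/6 = 79 - 1*1 = 79 - 1 = 78)
A(V, w) = 78
O(130, 139) - A(B, -114) = (1/3)*130 - 1*78 = 130/3 - 78 = -104/3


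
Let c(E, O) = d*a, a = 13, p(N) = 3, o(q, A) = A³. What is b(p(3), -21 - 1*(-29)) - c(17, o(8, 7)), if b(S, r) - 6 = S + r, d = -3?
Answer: 56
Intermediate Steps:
b(S, r) = 6 + S + r (b(S, r) = 6 + (S + r) = 6 + S + r)
c(E, O) = -39 (c(E, O) = -3*13 = -39)
b(p(3), -21 - 1*(-29)) - c(17, o(8, 7)) = (6 + 3 + (-21 - 1*(-29))) - 1*(-39) = (6 + 3 + (-21 + 29)) + 39 = (6 + 3 + 8) + 39 = 17 + 39 = 56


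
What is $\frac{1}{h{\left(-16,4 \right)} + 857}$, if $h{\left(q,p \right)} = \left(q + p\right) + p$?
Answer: $\frac{1}{849} \approx 0.0011779$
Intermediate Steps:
$h{\left(q,p \right)} = q + 2 p$ ($h{\left(q,p \right)} = \left(p + q\right) + p = q + 2 p$)
$\frac{1}{h{\left(-16,4 \right)} + 857} = \frac{1}{\left(-16 + 2 \cdot 4\right) + 857} = \frac{1}{\left(-16 + 8\right) + 857} = \frac{1}{-8 + 857} = \frac{1}{849}$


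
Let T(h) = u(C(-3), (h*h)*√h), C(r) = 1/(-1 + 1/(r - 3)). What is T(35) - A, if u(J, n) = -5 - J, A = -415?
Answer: 2876/7 ≈ 410.86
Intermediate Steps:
C(r) = 1/(-1 + 1/(-3 + r))
T(h) = -29/7 (T(h) = -5 - (3 - 1*(-3))/(-4 - 3) = -5 - (3 + 3)/(-7) = -5 - (-1)*6/7 = -5 - 1*(-6/7) = -5 + 6/7 = -29/7)
T(35) - A = -29/7 - 1*(-415) = -29/7 + 415 = 2876/7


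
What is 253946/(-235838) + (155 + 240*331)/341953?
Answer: -34033035464/40322755807 ≈ -0.84402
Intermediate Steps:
253946/(-235838) + (155 + 240*331)/341953 = 253946*(-1/235838) + (155 + 79440)*(1/341953) = -126973/117919 + 79595*(1/341953) = -126973/117919 + 79595/341953 = -34033035464/40322755807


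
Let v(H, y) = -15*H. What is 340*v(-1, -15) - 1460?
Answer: 3640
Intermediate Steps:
340*v(-1, -15) - 1460 = 340*(-15*(-1)) - 1460 = 340*15 - 1460 = 5100 - 1460 = 3640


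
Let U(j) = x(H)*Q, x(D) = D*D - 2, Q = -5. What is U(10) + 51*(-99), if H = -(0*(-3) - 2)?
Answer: -5059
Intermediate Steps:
H = 2 (H = -(0 - 2) = -1*(-2) = 2)
x(D) = -2 + D**2 (x(D) = D**2 - 2 = -2 + D**2)
U(j) = -10 (U(j) = (-2 + 2**2)*(-5) = (-2 + 4)*(-5) = 2*(-5) = -10)
U(10) + 51*(-99) = -10 + 51*(-99) = -10 - 5049 = -5059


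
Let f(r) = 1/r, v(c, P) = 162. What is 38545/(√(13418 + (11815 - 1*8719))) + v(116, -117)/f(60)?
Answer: 9720 + 38545*√16514/16514 ≈ 10020.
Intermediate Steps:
38545/(√(13418 + (11815 - 1*8719))) + v(116, -117)/f(60) = 38545/(√(13418 + (11815 - 1*8719))) + 162/(1/60) = 38545/(√(13418 + (11815 - 8719))) + 162/(1/60) = 38545/(√(13418 + 3096)) + 162*60 = 38545/(√16514) + 9720 = 38545*(√16514/16514) + 9720 = 38545*√16514/16514 + 9720 = 9720 + 38545*√16514/16514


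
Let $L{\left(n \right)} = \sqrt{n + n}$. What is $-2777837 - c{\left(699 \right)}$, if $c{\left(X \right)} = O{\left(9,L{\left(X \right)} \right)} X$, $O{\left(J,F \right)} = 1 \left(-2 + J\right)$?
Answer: $-2782730$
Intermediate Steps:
$L{\left(n \right)} = \sqrt{2} \sqrt{n}$ ($L{\left(n \right)} = \sqrt{2 n} = \sqrt{2} \sqrt{n}$)
$O{\left(J,F \right)} = -2 + J$
$c{\left(X \right)} = 7 X$ ($c{\left(X \right)} = \left(-2 + 9\right) X = 7 X$)
$-2777837 - c{\left(699 \right)} = -2777837 - 7 \cdot 699 = -2777837 - 4893 = -2782730$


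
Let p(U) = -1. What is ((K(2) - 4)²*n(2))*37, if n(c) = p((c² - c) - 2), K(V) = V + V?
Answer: 0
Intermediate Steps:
K(V) = 2*V
n(c) = -1
((K(2) - 4)²*n(2))*37 = ((2*2 - 4)²*(-1))*37 = ((4 - 4)²*(-1))*37 = (0²*(-1))*37 = (0*(-1))*37 = 0*37 = 0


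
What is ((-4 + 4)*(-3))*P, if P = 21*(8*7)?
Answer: 0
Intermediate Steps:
P = 1176 (P = 21*56 = 1176)
((-4 + 4)*(-3))*P = ((-4 + 4)*(-3))*1176 = (0*(-3))*1176 = 0*1176 = 0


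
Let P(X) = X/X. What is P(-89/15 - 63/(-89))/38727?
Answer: 1/38727 ≈ 2.5822e-5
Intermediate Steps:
P(X) = 1
P(-89/15 - 63/(-89))/38727 = 1/38727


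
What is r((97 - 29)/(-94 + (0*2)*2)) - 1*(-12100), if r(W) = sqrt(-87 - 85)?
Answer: 12100 + 2*I*sqrt(43) ≈ 12100.0 + 13.115*I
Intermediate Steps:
r(W) = 2*I*sqrt(43) (r(W) = sqrt(-172) = 2*I*sqrt(43))
r((97 - 29)/(-94 + (0*2)*2)) - 1*(-12100) = 2*I*sqrt(43) - 1*(-12100) = 2*I*sqrt(43) + 12100 = 12100 + 2*I*sqrt(43)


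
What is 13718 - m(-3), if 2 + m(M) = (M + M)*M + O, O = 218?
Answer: 13484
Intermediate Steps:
m(M) = 216 + 2*M² (m(M) = -2 + ((M + M)*M + 218) = -2 + ((2*M)*M + 218) = -2 + (2*M² + 218) = -2 + (218 + 2*M²) = 216 + 2*M²)
13718 - m(-3) = 13718 - (216 + 2*(-3)²) = 13718 - (216 + 2*9) = 13718 - (216 + 18) = 13718 - 1*234 = 13718 - 234 = 13484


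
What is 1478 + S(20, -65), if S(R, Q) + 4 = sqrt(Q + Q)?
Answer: 1474 + I*sqrt(130) ≈ 1474.0 + 11.402*I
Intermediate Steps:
S(R, Q) = -4 + sqrt(2)*sqrt(Q) (S(R, Q) = -4 + sqrt(Q + Q) = -4 + sqrt(2*Q) = -4 + sqrt(2)*sqrt(Q))
1478 + S(20, -65) = 1478 + (-4 + sqrt(2)*sqrt(-65)) = 1478 + (-4 + sqrt(2)*(I*sqrt(65))) = 1478 + (-4 + I*sqrt(130)) = 1474 + I*sqrt(130)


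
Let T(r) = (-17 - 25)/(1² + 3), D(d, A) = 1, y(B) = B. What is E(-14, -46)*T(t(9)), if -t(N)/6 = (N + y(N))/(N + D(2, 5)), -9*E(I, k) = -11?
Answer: -77/6 ≈ -12.833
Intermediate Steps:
E(I, k) = 11/9 (E(I, k) = -⅑*(-11) = 11/9)
t(N) = -12*N/(1 + N) (t(N) = -6*(N + N)/(N + 1) = -6*2*N/(1 + N) = -12*N/(1 + N))
T(r) = -21/2 (T(r) = -42/(1 + 3) = -42/4 = -42*¼ = -21/2)
E(-14, -46)*T(t(9)) = (11/9)*(-21/2) = -77/6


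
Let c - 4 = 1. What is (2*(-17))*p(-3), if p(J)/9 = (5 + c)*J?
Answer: 9180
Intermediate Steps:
c = 5 (c = 4 + 1 = 5)
p(J) = 90*J (p(J) = 9*((5 + 5)*J) = 9*(10*J) = 90*J)
(2*(-17))*p(-3) = (2*(-17))*(90*(-3)) = -34*(-270) = 9180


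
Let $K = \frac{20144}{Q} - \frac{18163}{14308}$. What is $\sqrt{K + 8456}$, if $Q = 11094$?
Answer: $\frac{\sqrt{146985415554549}}{131838} \approx 91.959$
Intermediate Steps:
$K = \frac{43360015}{79366476}$ ($K = \frac{20144}{11094} - \frac{18163}{14308} = 20144 \cdot \frac{1}{11094} - \frac{18163}{14308} = \frac{10072}{5547} - \frac{18163}{14308} = \frac{43360015}{79366476} \approx 0.54633$)
$\sqrt{K + 8456} = \sqrt{\frac{43360015}{79366476} + 8456} = \sqrt{\frac{671166281071}{79366476}} = \frac{\sqrt{146985415554549}}{131838}$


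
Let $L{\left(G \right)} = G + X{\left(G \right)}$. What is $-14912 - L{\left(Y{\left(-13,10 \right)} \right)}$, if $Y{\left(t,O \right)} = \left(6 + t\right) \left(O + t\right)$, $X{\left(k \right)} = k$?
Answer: $-14954$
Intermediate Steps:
$L{\left(G \right)} = 2 G$ ($L{\left(G \right)} = G + G = 2 G$)
$-14912 - L{\left(Y{\left(-13,10 \right)} \right)} = -14912 - 2 \left(\left(-13\right)^{2} + 6 \cdot 10 + 6 \left(-13\right) + 10 \left(-13\right)\right) = -14912 - 2 \left(169 + 60 - 78 - 130\right) = -14912 - 2 \cdot 21 = -14912 - 42 = -14954$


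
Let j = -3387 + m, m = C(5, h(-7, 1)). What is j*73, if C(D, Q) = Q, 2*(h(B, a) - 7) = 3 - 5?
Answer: -246813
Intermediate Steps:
h(B, a) = 6 (h(B, a) = 7 + (3 - 5)/2 = 7 + (½)*(-2) = 7 - 1 = 6)
m = 6
j = -3381 (j = -3387 + 6 = -3381)
j*73 = -3381*73 = -246813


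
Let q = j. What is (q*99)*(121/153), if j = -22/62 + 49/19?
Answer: 1743610/10013 ≈ 174.13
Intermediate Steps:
j = 1310/589 (j = -22*1/62 + 49*(1/19) = -11/31 + 49/19 = 1310/589 ≈ 2.2241)
q = 1310/589 ≈ 2.2241
(q*99)*(121/153) = ((1310/589)*99)*(121/153) = 129690*(121*(1/153))/589 = (129690/589)*(121/153) = 1743610/10013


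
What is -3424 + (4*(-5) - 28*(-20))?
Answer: -2884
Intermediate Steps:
-3424 + (4*(-5) - 28*(-20)) = -3424 + (-20 + 560) = -3424 + 540 = -2884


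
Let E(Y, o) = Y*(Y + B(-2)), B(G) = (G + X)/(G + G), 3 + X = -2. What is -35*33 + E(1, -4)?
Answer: -4609/4 ≈ -1152.3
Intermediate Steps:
X = -5 (X = -3 - 2 = -5)
B(G) = (-5 + G)/(2*G) (B(G) = (G - 5)/(G + G) = (-5 + G)/((2*G)) = (-5 + G)*(1/(2*G)) = (-5 + G)/(2*G))
E(Y, o) = Y*(7/4 + Y) (E(Y, o) = Y*(Y + (½)*(-5 - 2)/(-2)) = Y*(Y + (½)*(-½)*(-7)) = Y*(Y + 7/4) = Y*(7/4 + Y))
-35*33 + E(1, -4) = -35*33 + (¼)*1*(7 + 4*1) = -1155 + (¼)*1*(7 + 4) = -1155 + (¼)*1*11 = -1155 + 11/4 = -4609/4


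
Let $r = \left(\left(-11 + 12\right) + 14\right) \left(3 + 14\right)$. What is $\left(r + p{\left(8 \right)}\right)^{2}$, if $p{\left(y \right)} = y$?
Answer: $69169$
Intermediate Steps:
$r = 255$ ($r = \left(1 + 14\right) 17 = 15 \cdot 17 = 255$)
$\left(r + p{\left(8 \right)}\right)^{2} = \left(255 + 8\right)^{2} = 263^{2} = 69169$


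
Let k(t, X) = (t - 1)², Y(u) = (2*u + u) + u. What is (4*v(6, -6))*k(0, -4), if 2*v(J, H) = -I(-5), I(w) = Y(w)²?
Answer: -800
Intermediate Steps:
Y(u) = 4*u (Y(u) = 3*u + u = 4*u)
I(w) = 16*w² (I(w) = (4*w)² = 16*w²)
k(t, X) = (-1 + t)²
v(J, H) = -200 (v(J, H) = (-16*(-5)²)/2 = (-16*25)/2 = (-1*400)/2 = (½)*(-400) = -200)
(4*v(6, -6))*k(0, -4) = (4*(-200))*(-1 + 0)² = -800*(-1)² = -800*1 = -800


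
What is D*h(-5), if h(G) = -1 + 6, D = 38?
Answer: 190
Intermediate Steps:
h(G) = 5
D*h(-5) = 38*5 = 190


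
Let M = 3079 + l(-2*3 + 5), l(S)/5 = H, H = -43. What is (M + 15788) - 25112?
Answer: -6460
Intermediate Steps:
l(S) = -215 (l(S) = 5*(-43) = -215)
M = 2864 (M = 3079 - 215 = 2864)
(M + 15788) - 25112 = (2864 + 15788) - 25112 = 18652 - 25112 = -6460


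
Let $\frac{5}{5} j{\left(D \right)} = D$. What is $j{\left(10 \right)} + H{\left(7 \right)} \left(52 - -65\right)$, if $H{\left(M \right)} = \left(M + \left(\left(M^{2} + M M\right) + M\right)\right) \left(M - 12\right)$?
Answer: $-65510$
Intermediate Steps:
$j{\left(D \right)} = D$
$H{\left(M \right)} = \left(-12 + M\right) \left(2 M + 2 M^{2}\right)$ ($H{\left(M \right)} = \left(M + \left(\left(M^{2} + M^{2}\right) + M\right)\right) \left(-12 + M\right) = \left(M + \left(2 M^{2} + M\right)\right) \left(-12 + M\right) = \left(M + \left(M + 2 M^{2}\right)\right) \left(-12 + M\right) = \left(2 M + 2 M^{2}\right) \left(-12 + M\right) = \left(-12 + M\right) \left(2 M + 2 M^{2}\right)$)
$j{\left(10 \right)} + H{\left(7 \right)} \left(52 - -65\right) = 10 + 2 \cdot 7 \left(-12 + 7^{2} - 77\right) \left(52 - -65\right) = 10 + 2 \cdot 7 \left(-12 + 49 - 77\right) \left(52 + 65\right) = 10 + 2 \cdot 7 \left(-40\right) 117 = 10 - 65520 = -65510$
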